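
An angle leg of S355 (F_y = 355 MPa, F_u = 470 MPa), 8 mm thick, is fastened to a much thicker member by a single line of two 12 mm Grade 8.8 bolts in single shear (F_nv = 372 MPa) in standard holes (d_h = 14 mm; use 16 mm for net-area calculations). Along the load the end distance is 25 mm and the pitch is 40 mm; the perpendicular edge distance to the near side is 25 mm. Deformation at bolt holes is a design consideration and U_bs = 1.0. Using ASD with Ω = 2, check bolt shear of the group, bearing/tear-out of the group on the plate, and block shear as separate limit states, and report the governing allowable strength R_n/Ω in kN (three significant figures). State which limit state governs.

Bolt shear: A_b = π·12²/4 = 113.1 mm²; R_n = 372 × 113.1 × 2 × 1 / 1000 = 84.14 kN → 84.14 / 2 = 42.1 kN.
Bearing: edge l_c = 18, r_n = 81.22 kN; interior l_c = 26, r_n = 108.3 kN; R_n = 81.22 + 1·108.3 = 189.5 kN → 94.8 kN.
Block shear: A_gv = 520, A_nv = 328, A_nt = 136 mm²; R_n = min(0.6F_uA_nv, 0.6F_yA_gv) + U_bs·F_u·A_nt = 156.4 kN → 78.2 kN.
Bolt shear governs: 42.1 kN.

42.1 kN (bolt shear governs)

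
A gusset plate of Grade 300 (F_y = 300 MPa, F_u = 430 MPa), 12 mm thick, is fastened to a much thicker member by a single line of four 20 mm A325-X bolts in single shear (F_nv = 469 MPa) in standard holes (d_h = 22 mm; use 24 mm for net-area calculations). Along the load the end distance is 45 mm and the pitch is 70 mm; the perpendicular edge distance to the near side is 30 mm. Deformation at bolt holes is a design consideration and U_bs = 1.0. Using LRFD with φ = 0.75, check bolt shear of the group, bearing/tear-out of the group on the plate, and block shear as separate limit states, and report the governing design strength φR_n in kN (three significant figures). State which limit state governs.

Bolt shear: A_b = π·20²/4 = 314.2 mm²; R_n = 469 × 314.2 × 4 × 1 / 1000 = 589.4 kN → 0.75 × 589.4 = 442 kN.
Bearing: edge l_c = 34, r_n = 210.5 kN; interior l_c = 48, r_n = 247.7 kN; R_n = 210.5 + 3·247.7 = 953.6 kN → 715 kN.
Block shear: A_gv = 3060, A_nv = 2052, A_nt = 216 mm²; R_n = min(0.6F_uA_nv, 0.6F_yA_gv) + U_bs·F_u·A_nt = 622.3 kN → 467 kN.
Bolt shear governs: 442 kN.

442 kN (bolt shear governs)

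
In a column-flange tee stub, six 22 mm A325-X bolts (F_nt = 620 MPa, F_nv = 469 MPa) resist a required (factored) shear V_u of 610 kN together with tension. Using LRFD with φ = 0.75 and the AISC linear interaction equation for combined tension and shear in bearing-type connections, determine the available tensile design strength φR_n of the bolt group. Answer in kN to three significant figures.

A_b = π·22²/4 = 380.1 mm²; f_rv = 610 × 1000 / (6 × 380.1) = 267.5 MPa.
F'_nt = 1.3 F_nt − (F_nt / φF_nv) f_rv = 1.3·620 − (620/(0.75·469))·267.5 = 334.6 MPa, capped at F_nt → F'_nt = 334.6 MPa.
R_n = F'_nt · A_b · n = 334.6 × 380.1 × 6 / 1000 = 763.1 kN.
Design strength φR_n = 0.75 × 763.1 = 572 kN.

572 kN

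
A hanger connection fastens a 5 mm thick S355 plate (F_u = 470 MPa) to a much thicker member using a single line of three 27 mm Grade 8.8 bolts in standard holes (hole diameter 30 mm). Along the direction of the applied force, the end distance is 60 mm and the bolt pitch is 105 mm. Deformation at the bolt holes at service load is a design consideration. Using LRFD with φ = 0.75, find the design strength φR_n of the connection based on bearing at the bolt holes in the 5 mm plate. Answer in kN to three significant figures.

324 kN

Per bolt r_n = 1.2 l_c t F_u ≤ 2.4 d t F_u; upper limit = 2.4 × 27 × 5 × 470 / 1000 = 152.3 kN.
Edge bolt: l_c = 60 − 30/2 = 45 mm → 1.2 × 45 × 5 × 470 / 1000 = 126.9 → r_n = 126.9 kN.
Interior bolts: l_c = 105 − 30 = 75 mm → 1.2 × 75 × 5 × 470 / 1000 = 211.5 → r_n = 152.3 kN.
R_n = 1 × 126.9 + 2 × 152.3 = 431.5 kN.
Design strength φR_n = 0.75 × 431.5 = 324 kN.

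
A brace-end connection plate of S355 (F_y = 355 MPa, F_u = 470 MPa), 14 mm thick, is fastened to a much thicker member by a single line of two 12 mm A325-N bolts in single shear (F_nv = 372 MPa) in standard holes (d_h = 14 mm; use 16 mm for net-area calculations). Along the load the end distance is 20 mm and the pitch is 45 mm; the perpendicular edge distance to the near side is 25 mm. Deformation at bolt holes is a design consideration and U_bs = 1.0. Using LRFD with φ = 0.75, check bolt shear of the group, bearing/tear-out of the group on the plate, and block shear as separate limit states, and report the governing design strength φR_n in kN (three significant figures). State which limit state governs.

Bolt shear: A_b = π·12²/4 = 113.1 mm²; R_n = 372 × 113.1 × 2 × 1 / 1000 = 84.14 kN → 0.75 × 84.14 = 63.1 kN.
Bearing: edge l_c = 13, r_n = 102.6 kN; interior l_c = 31, r_n = 189.5 kN; R_n = 102.6 + 1·189.5 = 292.2 kN → 219 kN.
Block shear: A_gv = 910, A_nv = 574, A_nt = 238 mm²; R_n = min(0.6F_uA_nv, 0.6F_yA_gv) + U_bs·F_u·A_nt = 273.7 kN → 205 kN.
Bolt shear governs: 63.1 kN.

63.1 kN (bolt shear governs)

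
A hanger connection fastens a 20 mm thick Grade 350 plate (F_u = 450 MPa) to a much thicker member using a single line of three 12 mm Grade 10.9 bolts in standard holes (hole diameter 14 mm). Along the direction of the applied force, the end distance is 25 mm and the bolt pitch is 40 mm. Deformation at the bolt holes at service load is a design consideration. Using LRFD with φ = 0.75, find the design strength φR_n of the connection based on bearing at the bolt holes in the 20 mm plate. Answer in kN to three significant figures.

535 kN

Per bolt r_n = 1.2 l_c t F_u ≤ 2.4 d t F_u; upper limit = 2.4 × 12 × 20 × 450 / 1000 = 259.2 kN.
Edge bolt: l_c = 25 − 14/2 = 18 mm → 1.2 × 18 × 20 × 450 / 1000 = 194.4 → r_n = 194.4 kN.
Interior bolts: l_c = 40 − 14 = 26 mm → 1.2 × 26 × 20 × 450 / 1000 = 280.8 → r_n = 259.2 kN.
R_n = 1 × 194.4 + 2 × 259.2 = 712.8 kN.
Design strength φR_n = 0.75 × 712.8 = 535 kN.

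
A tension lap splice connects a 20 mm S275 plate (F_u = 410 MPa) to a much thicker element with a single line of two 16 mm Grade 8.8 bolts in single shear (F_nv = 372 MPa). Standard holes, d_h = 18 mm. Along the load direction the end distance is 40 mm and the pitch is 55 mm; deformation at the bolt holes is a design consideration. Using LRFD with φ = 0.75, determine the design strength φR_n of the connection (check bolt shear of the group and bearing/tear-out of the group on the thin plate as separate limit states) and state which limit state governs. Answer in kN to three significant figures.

Bolt shear: A_b = π·16²/4 = 201.1 mm²; R_n = 372 × 201.1 × 2 × 1 / 1000 = 149.6 kN → 0.75 × 149.6 = 112 kN.
Bearing (1.2 l_c t F_u ≤ 2.4 d t F_u): upper limit = 2.4·16·20·410 / 1000 = 314.9 kN.
  Edge l_c = 40 − 18/2 = 31 → r_n = 305 kN; interior l_c = 55 − 18 = 37 → r_n = 314.9 kN.
  R_n,bearing = 1·305 + 1·314.9 = 619.9 kN → 0.75 × 619.9 = 465 kN.
Bolt shear governs: 112 kN.

112 kN (bolt shear governs)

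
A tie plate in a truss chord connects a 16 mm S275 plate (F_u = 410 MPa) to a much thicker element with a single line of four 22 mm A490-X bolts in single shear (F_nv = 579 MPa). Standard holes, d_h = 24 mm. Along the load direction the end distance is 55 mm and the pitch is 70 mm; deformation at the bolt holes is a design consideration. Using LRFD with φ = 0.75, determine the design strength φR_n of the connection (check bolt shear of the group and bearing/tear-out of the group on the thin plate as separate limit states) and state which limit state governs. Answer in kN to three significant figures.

660 kN (bolt shear governs)

Bolt shear: A_b = π·22²/4 = 380.1 mm²; R_n = 579 × 380.1 × 4 × 1 / 1000 = 880.4 kN → 0.75 × 880.4 = 660 kN.
Bearing (1.2 l_c t F_u ≤ 2.4 d t F_u): upper limit = 2.4·22·16·410 / 1000 = 346.4 kN.
  Edge l_c = 55 − 24/2 = 43 → r_n = 338.5 kN; interior l_c = 70 − 24 = 46 → r_n = 346.4 kN.
  R_n,bearing = 1·338.5 + 3·346.4 = 1378 kN → 0.75 × 1378 = 1030 kN.
Bolt shear governs: 660 kN.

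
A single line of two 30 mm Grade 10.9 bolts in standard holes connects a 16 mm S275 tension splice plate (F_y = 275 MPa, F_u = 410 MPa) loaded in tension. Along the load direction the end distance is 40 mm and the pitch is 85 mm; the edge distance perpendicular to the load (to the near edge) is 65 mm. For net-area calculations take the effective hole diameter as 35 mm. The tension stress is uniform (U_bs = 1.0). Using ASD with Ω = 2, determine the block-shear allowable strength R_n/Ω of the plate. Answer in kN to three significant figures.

298 kN

Shear plane L_v = 40 + 1·85 = 125 mm; A_gv = 125 × 16 = 2000 mm².
A_nv = (125 − 1.5·35) × 16 = 1160 mm².
A_nt = (65 − 0.5·35) × 16 = 760 mm².
0.6 F_u A_nv = 285.4 kN; 0.6 F_y A_gv = 330 kN → shear rupture governs the shear term.
R_n = 285.4 + 1.0 × 410 × 760 / 1000 = 597 kN.
Allowable strength R_n/Ω = 597 / 2 = 298 kN.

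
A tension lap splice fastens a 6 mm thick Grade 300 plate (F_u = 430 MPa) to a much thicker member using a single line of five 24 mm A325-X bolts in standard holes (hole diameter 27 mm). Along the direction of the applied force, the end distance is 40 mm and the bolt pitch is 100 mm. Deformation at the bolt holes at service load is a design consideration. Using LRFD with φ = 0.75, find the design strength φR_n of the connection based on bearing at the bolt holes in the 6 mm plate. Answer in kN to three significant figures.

Per bolt r_n = 1.2 l_c t F_u ≤ 2.4 d t F_u; upper limit = 2.4 × 24 × 6 × 430 / 1000 = 148.6 kN.
Edge bolt: l_c = 40 − 27/2 = 26.5 mm → 1.2 × 26.5 × 6 × 430 / 1000 = 82.04 → r_n = 82.04 kN.
Interior bolts: l_c = 100 − 27 = 73 mm → 1.2 × 73 × 6 × 430 / 1000 = 226 → r_n = 148.6 kN.
R_n = 1 × 82.04 + 4 × 148.6 = 676.5 kN.
Design strength φR_n = 0.75 × 676.5 = 507 kN.

507 kN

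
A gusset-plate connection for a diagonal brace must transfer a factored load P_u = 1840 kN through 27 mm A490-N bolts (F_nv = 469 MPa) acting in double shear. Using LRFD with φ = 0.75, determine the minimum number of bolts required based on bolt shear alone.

5 bolts

A_b = π·27²/4 = 572.6 mm².
Per-bolt design strength φR_n = 0.75 × 469 × 572.6 × 2 / 1000 = 402.8 kN.
n ≥ 1840 / 402.8 = 4.568 → use 5 bolts.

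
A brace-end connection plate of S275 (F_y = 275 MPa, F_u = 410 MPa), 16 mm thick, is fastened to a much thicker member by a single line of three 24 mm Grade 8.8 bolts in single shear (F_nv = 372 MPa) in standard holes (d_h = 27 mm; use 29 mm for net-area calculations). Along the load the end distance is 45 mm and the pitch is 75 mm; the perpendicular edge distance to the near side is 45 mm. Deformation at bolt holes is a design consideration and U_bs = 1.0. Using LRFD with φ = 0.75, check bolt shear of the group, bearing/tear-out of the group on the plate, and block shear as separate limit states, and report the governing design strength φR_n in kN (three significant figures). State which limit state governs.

379 kN (bolt shear governs)

Bolt shear: A_b = π·24²/4 = 452.4 mm²; R_n = 372 × 452.4 × 3 × 1 / 1000 = 504.9 kN → 0.75 × 504.9 = 379 kN.
Bearing: edge l_c = 31.5, r_n = 248 kN; interior l_c = 48, r_n = 377.9 kN; R_n = 248 + 2·377.9 = 1004 kN → 753 kN.
Block shear: A_gv = 3120, A_nv = 1960, A_nt = 488 mm²; R_n = min(0.6F_uA_nv, 0.6F_yA_gv) + U_bs·F_u·A_nt = 682.2 kN → 512 kN.
Bolt shear governs: 379 kN.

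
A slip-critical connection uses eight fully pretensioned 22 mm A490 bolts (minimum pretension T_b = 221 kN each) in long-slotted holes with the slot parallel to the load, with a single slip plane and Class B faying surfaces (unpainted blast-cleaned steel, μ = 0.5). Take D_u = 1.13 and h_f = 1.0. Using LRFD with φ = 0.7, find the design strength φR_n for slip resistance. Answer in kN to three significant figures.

699 kN

R_n = μ · D_u · h_f · T_b · n_s · n_b = 0.5 × 1.13 × 1.0 × 221 × 1 × 8 = 998.9 kN.
Design strength φR_n = 0.7 × 998.9 = 699 kN.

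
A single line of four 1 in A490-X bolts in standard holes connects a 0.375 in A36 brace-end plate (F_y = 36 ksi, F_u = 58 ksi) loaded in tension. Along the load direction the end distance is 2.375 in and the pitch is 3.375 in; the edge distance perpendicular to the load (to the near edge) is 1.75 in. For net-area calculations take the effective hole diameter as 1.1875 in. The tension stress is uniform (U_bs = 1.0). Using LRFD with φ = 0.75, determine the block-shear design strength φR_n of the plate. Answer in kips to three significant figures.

94.8 kips

Shear plane L_v = 2.375 + 3·3.375 = 12.5 in; A_gv = 12.5 × 0.375 = 4.688 in².
A_nv = (12.5 − 3.5·1.1875) × 0.375 = 3.129 in².
A_nt = (1.75 − 0.5·1.1875) × 0.375 = 0.4336 in².
0.6 F_u A_nv = 108.9 kips; 0.6 F_y A_gv = 101.2 kips → shear yielding governs the shear term.
R_n = 101.2 + 1.0 × 58 × 0.4336 = 126.4 kips.
Design strength φR_n = 0.75 × 126.4 = 94.8 kips.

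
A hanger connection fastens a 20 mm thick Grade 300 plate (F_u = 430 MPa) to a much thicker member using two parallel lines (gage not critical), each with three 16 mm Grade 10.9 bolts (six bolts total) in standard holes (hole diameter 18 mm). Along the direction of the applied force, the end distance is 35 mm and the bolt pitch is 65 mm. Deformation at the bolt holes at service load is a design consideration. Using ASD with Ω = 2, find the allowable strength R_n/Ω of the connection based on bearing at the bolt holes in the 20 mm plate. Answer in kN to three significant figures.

929 kN

Per bolt r_n = 1.2 l_c t F_u ≤ 2.4 d t F_u; upper limit = 2.4 × 16 × 20 × 430 / 1000 = 330.2 kN.
Edge bolt: l_c = 35 − 18/2 = 26 mm → 1.2 × 26 × 20 × 430 / 1000 = 268.3 → r_n = 268.3 kN.
Interior bolts: l_c = 65 − 18 = 47 mm → 1.2 × 47 × 20 × 430 / 1000 = 485 → r_n = 330.2 kN.
R_n = 2 × 268.3 + 4 × 330.2 = 1858 kN.
Allowable strength R_n/Ω = 1858 / 2 = 929 kN.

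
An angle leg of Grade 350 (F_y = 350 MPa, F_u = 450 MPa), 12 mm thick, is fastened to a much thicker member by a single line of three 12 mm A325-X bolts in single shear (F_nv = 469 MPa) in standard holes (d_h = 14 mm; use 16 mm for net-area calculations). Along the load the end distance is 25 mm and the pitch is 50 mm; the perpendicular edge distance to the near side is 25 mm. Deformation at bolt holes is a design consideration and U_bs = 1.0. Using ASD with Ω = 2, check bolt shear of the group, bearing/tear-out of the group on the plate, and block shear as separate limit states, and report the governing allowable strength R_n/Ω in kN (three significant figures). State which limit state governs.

79.6 kN (bolt shear governs)

Bolt shear: A_b = π·12²/4 = 113.1 mm²; R_n = 469 × 113.1 × 3 × 1 / 1000 = 159.1 kN → 159.1 / 2 = 79.6 kN.
Bearing: edge l_c = 18, r_n = 116.6 kN; interior l_c = 36, r_n = 155.5 kN; R_n = 116.6 + 2·155.5 = 427.7 kN → 214 kN.
Block shear: A_gv = 1500, A_nv = 1020, A_nt = 204 mm²; R_n = min(0.6F_uA_nv, 0.6F_yA_gv) + U_bs·F_u·A_nt = 367.2 kN → 184 kN.
Bolt shear governs: 79.6 kN.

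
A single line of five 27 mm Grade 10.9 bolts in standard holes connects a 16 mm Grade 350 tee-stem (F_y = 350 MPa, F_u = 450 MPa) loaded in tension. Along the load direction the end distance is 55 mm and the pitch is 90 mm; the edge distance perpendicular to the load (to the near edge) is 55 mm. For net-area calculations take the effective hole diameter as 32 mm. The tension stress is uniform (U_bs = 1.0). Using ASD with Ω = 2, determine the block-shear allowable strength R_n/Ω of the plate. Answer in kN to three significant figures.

Shear plane L_v = 55 + 4·90 = 415 mm; A_gv = 415 × 16 = 6640 mm².
A_nv = (415 − 4.5·32) × 16 = 4336 mm².
A_nt = (55 − 0.5·32) × 16 = 624 mm².
0.6 F_u A_nv = 1171 kN; 0.6 F_y A_gv = 1394 kN → shear rupture governs the shear term.
R_n = 1171 + 1.0 × 450 × 624 / 1000 = 1452 kN.
Allowable strength R_n/Ω = 1452 / 2 = 726 kN.

726 kN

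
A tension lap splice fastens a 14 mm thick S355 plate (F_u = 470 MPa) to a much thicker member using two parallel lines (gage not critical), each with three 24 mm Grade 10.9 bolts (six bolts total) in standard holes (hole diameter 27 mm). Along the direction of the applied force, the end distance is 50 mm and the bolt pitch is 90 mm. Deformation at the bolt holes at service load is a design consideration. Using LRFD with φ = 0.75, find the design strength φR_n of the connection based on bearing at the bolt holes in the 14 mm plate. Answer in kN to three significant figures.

1570 kN

Per bolt r_n = 1.2 l_c t F_u ≤ 2.4 d t F_u; upper limit = 2.4 × 24 × 14 × 470 / 1000 = 379 kN.
Edge bolt: l_c = 50 − 27/2 = 36.5 mm → 1.2 × 36.5 × 14 × 470 / 1000 = 288.2 → r_n = 288.2 kN.
Interior bolts: l_c = 90 − 27 = 63 mm → 1.2 × 63 × 14 × 470 / 1000 = 497.4 → r_n = 379 kN.
R_n = 2 × 288.2 + 4 × 379 = 2092 kN.
Design strength φR_n = 0.75 × 2092 = 1570 kN.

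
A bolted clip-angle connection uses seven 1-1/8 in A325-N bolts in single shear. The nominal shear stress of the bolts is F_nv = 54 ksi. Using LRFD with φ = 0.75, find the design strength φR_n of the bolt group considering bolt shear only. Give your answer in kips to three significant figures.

282 kips

A_b = π × 1.125² / 4 = 0.994 in².
R_n = F_nv · A_b · n · n_s = 54 × 0.994 × 7 × 1 = 375.7 kips.
Design strength φR_n = 0.75 × 375.7 = 282 kips.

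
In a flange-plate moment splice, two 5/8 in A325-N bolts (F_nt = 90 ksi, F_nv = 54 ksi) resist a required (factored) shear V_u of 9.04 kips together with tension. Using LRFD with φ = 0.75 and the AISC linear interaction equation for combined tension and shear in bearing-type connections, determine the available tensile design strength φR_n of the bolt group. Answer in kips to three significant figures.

38.8 kips

A_b = π·0.625²/4 = 0.3068 in²; f_rv = 9.04 / (2 × 0.3068) = 14.73 ksi.
F'_nt = 1.3 F_nt − (F_nt / φF_nv) f_rv = 1.3·90 − (90/(0.75·54))·14.73 = 84.26 ksi, capped at F_nt → F'_nt = 84.26 ksi.
R_n = F'_nt · A_b · n = 84.26 × 0.3068 × 2 = 51.7 kips.
Design strength φR_n = 0.75 × 51.7 = 38.8 kips.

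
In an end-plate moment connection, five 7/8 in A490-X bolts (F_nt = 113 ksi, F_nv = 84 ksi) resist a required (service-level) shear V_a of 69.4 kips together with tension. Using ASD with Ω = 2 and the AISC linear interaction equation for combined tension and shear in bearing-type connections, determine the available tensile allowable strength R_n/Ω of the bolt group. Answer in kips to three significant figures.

A_b = π·0.875²/4 = 0.6013 in²; f_rv = 69.4 / (5 × 0.6013) = 23.08 ksi.
F'_nt = 1.3 F_nt − (Ω F_nt / F_nv) f_rv = 1.3·113 − (2·113/84)·23.08 = 84.8 ksi, capped at F_nt → F'_nt = 84.8 ksi.
R_n = F'_nt · A_b · n = 84.8 × 0.6013 × 5 = 255 kips.
Allowable strength R_n/Ω = 255 / 2 = 127 kips.

127 kips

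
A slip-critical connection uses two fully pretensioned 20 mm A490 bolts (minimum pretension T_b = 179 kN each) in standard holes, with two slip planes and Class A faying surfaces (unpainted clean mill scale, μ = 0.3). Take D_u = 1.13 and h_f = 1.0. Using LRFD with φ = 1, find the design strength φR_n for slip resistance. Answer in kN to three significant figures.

243 kN

R_n = μ · D_u · h_f · T_b · n_s · n_b = 0.3 × 1.13 × 1.0 × 179 × 2 × 2 = 242.7 kN.
Design strength φR_n = 1 × 242.7 = 243 kN.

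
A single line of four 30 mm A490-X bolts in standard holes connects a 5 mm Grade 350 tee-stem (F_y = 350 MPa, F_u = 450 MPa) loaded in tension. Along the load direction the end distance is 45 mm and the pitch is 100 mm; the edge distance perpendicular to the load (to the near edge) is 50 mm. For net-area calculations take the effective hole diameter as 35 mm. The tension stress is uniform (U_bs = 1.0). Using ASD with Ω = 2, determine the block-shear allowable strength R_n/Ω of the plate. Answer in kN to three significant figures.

187 kN

Shear plane L_v = 45 + 3·100 = 345 mm; A_gv = 345 × 5 = 1725 mm².
A_nv = (345 − 3.5·35) × 5 = 1112 mm².
A_nt = (50 − 0.5·35) × 5 = 162.5 mm².
0.6 F_u A_nv = 300.4 kN; 0.6 F_y A_gv = 362.2 kN → shear rupture governs the shear term.
R_n = 300.4 + 1.0 × 450 × 162.5 / 1000 = 373.5 kN.
Allowable strength R_n/Ω = 373.5 / 2 = 187 kN.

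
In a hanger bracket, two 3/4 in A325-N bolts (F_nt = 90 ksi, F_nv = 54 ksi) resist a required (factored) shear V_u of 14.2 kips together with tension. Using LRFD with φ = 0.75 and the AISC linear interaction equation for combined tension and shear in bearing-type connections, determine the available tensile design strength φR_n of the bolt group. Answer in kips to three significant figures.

A_b = π·0.75²/4 = 0.4418 in²; f_rv = 14.2 / (2 × 0.4418) = 16.07 ksi.
F'_nt = 1.3 F_nt − (F_nt / φF_nv) f_rv = 1.3·90 − (90/(0.75·54))·16.07 = 81.29 ksi, capped at F_nt → F'_nt = 81.29 ksi.
R_n = F'_nt · A_b · n = 81.29 × 0.4418 × 2 = 71.82 kips.
Design strength φR_n = 0.75 × 71.82 = 53.9 kips.

53.9 kips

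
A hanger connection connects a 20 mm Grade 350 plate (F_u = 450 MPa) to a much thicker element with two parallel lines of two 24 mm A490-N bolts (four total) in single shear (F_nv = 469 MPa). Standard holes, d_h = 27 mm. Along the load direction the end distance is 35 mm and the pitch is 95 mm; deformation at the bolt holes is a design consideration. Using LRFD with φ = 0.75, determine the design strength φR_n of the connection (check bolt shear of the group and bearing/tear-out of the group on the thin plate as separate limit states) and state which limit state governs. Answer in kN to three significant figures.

637 kN (bolt shear governs)

Bolt shear: A_b = π·24²/4 = 452.4 mm²; R_n = 469 × 452.4 × 4 × 1 / 1000 = 848.7 kN → 0.75 × 848.7 = 637 kN.
Bearing (1.2 l_c t F_u ≤ 2.4 d t F_u): upper limit = 2.4·24·20·450 / 1000 = 518.4 kN.
  Edge l_c = 35 − 27/2 = 21.5 → r_n = 232.2 kN; interior l_c = 95 − 27 = 68 → r_n = 518.4 kN.
  R_n,bearing = 2·232.2 + 2·518.4 = 1501 kN → 0.75 × 1501 = 1130 kN.
Bolt shear governs: 637 kN.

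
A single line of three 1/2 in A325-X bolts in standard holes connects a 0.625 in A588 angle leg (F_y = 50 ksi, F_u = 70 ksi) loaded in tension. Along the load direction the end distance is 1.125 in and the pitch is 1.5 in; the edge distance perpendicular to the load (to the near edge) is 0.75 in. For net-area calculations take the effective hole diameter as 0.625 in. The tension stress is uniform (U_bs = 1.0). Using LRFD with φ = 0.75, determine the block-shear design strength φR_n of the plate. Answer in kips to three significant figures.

Shear plane L_v = 1.125 + 2·1.5 = 4.125 in; A_gv = 4.125 × 0.625 = 2.578 in².
A_nv = (4.125 − 2.5·0.625) × 0.625 = 1.602 in².
A_nt = (0.75 − 0.5·0.625) × 0.625 = 0.2734 in².
0.6 F_u A_nv = 67.27 kips; 0.6 F_y A_gv = 77.34 kips → shear rupture governs the shear term.
R_n = 67.27 + 1.0 × 70 × 0.2734 = 86.41 kips.
Design strength φR_n = 0.75 × 86.41 = 64.8 kips.

64.8 kips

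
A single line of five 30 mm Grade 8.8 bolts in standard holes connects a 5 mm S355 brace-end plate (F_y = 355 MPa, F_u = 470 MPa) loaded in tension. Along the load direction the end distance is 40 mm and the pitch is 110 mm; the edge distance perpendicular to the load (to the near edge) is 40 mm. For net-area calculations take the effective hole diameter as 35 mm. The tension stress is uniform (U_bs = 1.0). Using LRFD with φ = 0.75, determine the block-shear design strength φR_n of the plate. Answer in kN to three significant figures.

Shear plane L_v = 40 + 4·110 = 480 mm; A_gv = 480 × 5 = 2400 mm².
A_nv = (480 − 4.5·35) × 5 = 1612 mm².
A_nt = (40 − 0.5·35) × 5 = 112.5 mm².
0.6 F_u A_nv = 454.7 kN; 0.6 F_y A_gv = 511.2 kN → shear rupture governs the shear term.
R_n = 454.7 + 1.0 × 470 × 112.5 / 1000 = 507.6 kN.
Design strength φR_n = 0.75 × 507.6 = 381 kN.

381 kN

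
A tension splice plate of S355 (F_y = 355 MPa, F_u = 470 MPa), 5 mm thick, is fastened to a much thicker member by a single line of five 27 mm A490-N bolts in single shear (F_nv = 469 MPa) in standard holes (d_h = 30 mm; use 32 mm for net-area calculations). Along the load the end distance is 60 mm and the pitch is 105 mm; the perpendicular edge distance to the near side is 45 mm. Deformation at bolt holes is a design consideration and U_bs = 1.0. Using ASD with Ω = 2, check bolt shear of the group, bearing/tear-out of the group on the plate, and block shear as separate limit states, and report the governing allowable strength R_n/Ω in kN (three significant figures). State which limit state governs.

Bolt shear: A_b = π·27²/4 = 572.6 mm²; R_n = 469 × 572.6 × 5 × 1 / 1000 = 1343 kN → 1343 / 2 = 671 kN.
Bearing: edge l_c = 45, r_n = 126.9 kN; interior l_c = 75, r_n = 152.3 kN; R_n = 126.9 + 4·152.3 = 736 kN → 368 kN.
Block shear: A_gv = 2400, A_nv = 1680, A_nt = 145 mm²; R_n = min(0.6F_uA_nv, 0.6F_yA_gv) + U_bs·F_u·A_nt = 541.9 kN → 271 kN.
Block shear governs: 271 kN.

271 kN (block shear governs)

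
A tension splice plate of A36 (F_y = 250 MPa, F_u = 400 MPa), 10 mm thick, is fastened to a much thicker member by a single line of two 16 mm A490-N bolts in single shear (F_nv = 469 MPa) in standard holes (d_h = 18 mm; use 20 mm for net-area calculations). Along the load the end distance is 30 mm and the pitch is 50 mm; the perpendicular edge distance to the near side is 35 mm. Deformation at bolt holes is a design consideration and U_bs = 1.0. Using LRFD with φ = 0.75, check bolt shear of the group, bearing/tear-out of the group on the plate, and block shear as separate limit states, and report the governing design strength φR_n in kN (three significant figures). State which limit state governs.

141 kN (bolt shear governs)

Bolt shear: A_b = π·16²/4 = 201.1 mm²; R_n = 469 × 201.1 × 2 × 1 / 1000 = 188.6 kN → 0.75 × 188.6 = 141 kN.
Bearing: edge l_c = 21, r_n = 100.8 kN; interior l_c = 32, r_n = 153.6 kN; R_n = 100.8 + 1·153.6 = 254.4 kN → 191 kN.
Block shear: A_gv = 800, A_nv = 500, A_nt = 250 mm²; R_n = min(0.6F_uA_nv, 0.6F_yA_gv) + U_bs·F_u·A_nt = 220 kN → 165 kN.
Bolt shear governs: 141 kN.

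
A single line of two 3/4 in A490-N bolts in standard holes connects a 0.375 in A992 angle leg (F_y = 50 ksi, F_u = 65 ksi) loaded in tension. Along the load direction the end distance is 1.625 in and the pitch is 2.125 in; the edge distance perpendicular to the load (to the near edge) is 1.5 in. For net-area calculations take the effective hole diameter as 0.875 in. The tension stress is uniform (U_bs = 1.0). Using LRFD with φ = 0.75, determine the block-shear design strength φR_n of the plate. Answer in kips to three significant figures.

46.2 kips

Shear plane L_v = 1.625 + 1·2.125 = 3.75 in; A_gv = 3.75 × 0.375 = 1.406 in².
A_nv = (3.75 − 1.5·0.875) × 0.375 = 0.9141 in².
A_nt = (1.5 − 0.5·0.875) × 0.375 = 0.3984 in².
0.6 F_u A_nv = 35.65 kips; 0.6 F_y A_gv = 42.19 kips → shear rupture governs the shear term.
R_n = 35.65 + 1.0 × 65 × 0.3984 = 61.55 kips.
Design strength φR_n = 0.75 × 61.55 = 46.2 kips.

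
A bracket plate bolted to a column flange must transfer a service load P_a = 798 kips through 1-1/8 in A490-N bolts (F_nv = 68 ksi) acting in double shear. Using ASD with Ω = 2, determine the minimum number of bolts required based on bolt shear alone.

12 bolts

A_b = π·1.125²/4 = 0.994 in².
Per-bolt allowable strength R_n/Ω = 68 × 0.994 × 2 / 2 = 67.59 kips.
n ≥ 798 / 67.59 = 11.81 → use 12 bolts.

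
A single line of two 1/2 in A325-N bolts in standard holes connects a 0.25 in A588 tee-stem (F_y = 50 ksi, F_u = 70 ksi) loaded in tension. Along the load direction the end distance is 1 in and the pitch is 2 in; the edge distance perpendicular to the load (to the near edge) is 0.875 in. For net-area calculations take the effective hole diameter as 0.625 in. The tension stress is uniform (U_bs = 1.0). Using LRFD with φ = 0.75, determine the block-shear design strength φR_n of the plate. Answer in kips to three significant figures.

Shear plane L_v = 1 + 1·2 = 3 in; A_gv = 3 × 0.25 = 0.75 in².
A_nv = (3 − 1.5·0.625) × 0.25 = 0.5156 in².
A_nt = (0.875 − 0.5·0.625) × 0.25 = 0.1406 in².
0.6 F_u A_nv = 21.66 kips; 0.6 F_y A_gv = 22.5 kips → shear rupture governs the shear term.
R_n = 21.66 + 1.0 × 70 × 0.1406 = 31.5 kips.
Design strength φR_n = 0.75 × 31.5 = 23.6 kips.

23.6 kips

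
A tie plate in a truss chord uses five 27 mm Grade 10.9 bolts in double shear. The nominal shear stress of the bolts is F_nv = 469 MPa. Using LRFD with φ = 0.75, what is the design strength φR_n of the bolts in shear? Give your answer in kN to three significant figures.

A_b = π × 27² / 4 = 572.6 mm².
R_n = F_nv · A_b · n · n_s = 469 × 572.6 × 5 × 2 / 1000 = 2685 kN.
Design strength φR_n = 0.75 × 2685 = 2010 kN.

2010 kN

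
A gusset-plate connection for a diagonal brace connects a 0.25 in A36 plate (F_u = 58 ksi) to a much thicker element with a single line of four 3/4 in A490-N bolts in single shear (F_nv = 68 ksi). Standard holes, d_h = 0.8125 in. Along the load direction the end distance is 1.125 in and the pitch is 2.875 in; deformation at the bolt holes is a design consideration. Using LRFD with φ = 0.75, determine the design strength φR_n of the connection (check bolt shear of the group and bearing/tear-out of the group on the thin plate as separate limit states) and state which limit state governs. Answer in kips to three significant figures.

Bolt shear: A_b = π·0.75²/4 = 0.4418 in²; R_n = 68 × 0.4418 × 4 × 1 = 120.2 kips → 0.75 × 120.2 = 90.1 kips.
Bearing (1.2 l_c t F_u ≤ 2.4 d t F_u): upper limit = 2.4·0.75·0.25·58 = 26.1 kips.
  Edge l_c = 1.125 − 0.8125/2 = 0.7188 → r_n = 12.51 kips; interior l_c = 2.875 − 0.8125 = 2.062 → r_n = 26.1 kips.
  R_n,bearing = 1·12.51 + 3·26.1 = 90.81 kips → 0.75 × 90.81 = 68.1 kips.
Bearing governs: 68.1 kips.

68.1 kips (bearing governs)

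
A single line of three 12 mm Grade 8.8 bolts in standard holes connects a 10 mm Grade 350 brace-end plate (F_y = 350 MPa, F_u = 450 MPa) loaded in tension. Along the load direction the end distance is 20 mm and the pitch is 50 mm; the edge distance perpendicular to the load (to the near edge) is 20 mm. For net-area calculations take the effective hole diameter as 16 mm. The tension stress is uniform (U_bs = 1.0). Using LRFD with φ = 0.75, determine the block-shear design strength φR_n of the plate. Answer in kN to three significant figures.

202 kN

Shear plane L_v = 20 + 2·50 = 120 mm; A_gv = 120 × 10 = 1200 mm².
A_nv = (120 − 2.5·16) × 10 = 800 mm².
A_nt = (20 − 0.5·16) × 10 = 120 mm².
0.6 F_u A_nv = 216 kN; 0.6 F_y A_gv = 252 kN → shear rupture governs the shear term.
R_n = 216 + 1.0 × 450 × 120 / 1000 = 270 kN.
Design strength φR_n = 0.75 × 270 = 202 kN.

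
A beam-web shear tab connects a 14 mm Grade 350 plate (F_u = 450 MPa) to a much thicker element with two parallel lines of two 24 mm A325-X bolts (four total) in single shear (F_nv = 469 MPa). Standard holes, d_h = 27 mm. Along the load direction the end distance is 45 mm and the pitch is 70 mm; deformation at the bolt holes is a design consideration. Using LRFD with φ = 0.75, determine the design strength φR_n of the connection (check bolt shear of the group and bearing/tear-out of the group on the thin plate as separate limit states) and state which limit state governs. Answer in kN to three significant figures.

Bolt shear: A_b = π·24²/4 = 452.4 mm²; R_n = 469 × 452.4 × 4 × 1 / 1000 = 848.7 kN → 0.75 × 848.7 = 637 kN.
Bearing (1.2 l_c t F_u ≤ 2.4 d t F_u): upper limit = 2.4·24·14·450 / 1000 = 362.9 kN.
  Edge l_c = 45 − 27/2 = 31.5 → r_n = 238.1 kN; interior l_c = 70 − 27 = 43 → r_n = 325.1 kN.
  R_n,bearing = 2·238.1 + 2·325.1 = 1126 kN → 0.75 × 1126 = 845 kN.
Bolt shear governs: 637 kN.

637 kN (bolt shear governs)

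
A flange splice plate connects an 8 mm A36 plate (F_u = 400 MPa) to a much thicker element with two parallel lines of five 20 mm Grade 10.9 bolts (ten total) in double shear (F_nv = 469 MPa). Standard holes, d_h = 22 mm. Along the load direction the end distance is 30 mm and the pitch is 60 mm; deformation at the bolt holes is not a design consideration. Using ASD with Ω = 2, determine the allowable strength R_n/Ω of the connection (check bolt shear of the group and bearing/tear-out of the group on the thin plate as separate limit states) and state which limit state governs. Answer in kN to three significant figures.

Bolt shear: A_b = π·20²/4 = 314.2 mm²; R_n = 469 × 314.2 × 10 × 2 / 1000 = 2947 kN → 2947 / 2 = 1470 kN.
Bearing (1.5 l_c t F_u ≤ 3.0 d t F_u): upper limit = 3.0·20·8·400 / 1000 = 192 kN.
  Edge l_c = 30 − 22/2 = 19 → r_n = 91.2 kN; interior l_c = 60 − 22 = 38 → r_n = 182.4 kN.
  R_n,bearing = 2·91.2 + 8·182.4 = 1642 kN → 1642 / 2 = 821 kN.
Bearing governs: 821 kN.

821 kN (bearing governs)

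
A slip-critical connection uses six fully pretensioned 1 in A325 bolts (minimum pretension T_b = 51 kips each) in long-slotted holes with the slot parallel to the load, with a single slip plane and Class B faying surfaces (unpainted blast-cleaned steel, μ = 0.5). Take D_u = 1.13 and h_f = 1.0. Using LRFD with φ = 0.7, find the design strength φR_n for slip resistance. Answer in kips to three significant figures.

R_n = μ · D_u · h_f · T_b · n_s · n_b = 0.5 × 1.13 × 1.0 × 51 × 1 × 6 = 172.9 kips.
Design strength φR_n = 0.7 × 172.9 = 121 kips.

121 kips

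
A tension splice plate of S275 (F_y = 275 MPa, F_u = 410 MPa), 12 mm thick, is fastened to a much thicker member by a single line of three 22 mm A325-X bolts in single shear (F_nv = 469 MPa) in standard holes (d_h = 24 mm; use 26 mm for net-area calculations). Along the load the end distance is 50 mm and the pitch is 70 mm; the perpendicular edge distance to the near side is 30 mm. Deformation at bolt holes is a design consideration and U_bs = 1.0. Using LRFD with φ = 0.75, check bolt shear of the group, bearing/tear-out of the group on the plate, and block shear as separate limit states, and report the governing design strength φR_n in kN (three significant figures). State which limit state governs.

Bolt shear: A_b = π·22²/4 = 380.1 mm²; R_n = 469 × 380.1 × 3 × 1 / 1000 = 534.8 kN → 0.75 × 534.8 = 401 kN.
Bearing: edge l_c = 38, r_n = 224.4 kN; interior l_c = 46, r_n = 259.8 kN; R_n = 224.4 + 2·259.8 = 743.9 kN → 558 kN.
Block shear: A_gv = 2280, A_nv = 1500, A_nt = 204 mm²; R_n = min(0.6F_uA_nv, 0.6F_yA_gv) + U_bs·F_u·A_nt = 452.6 kN → 339 kN.
Block shear governs: 339 kN.

339 kN (block shear governs)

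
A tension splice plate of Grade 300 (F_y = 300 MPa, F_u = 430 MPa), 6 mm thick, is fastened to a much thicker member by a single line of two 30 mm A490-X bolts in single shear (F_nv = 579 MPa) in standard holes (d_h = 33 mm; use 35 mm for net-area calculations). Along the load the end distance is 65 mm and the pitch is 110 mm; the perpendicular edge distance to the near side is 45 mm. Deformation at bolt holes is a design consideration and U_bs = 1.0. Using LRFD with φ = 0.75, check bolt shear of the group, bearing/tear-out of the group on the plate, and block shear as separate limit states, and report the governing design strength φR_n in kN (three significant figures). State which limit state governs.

Bolt shear: A_b = π·30²/4 = 706.9 mm²; R_n = 579 × 706.9 × 2 × 1 / 1000 = 818.5 kN → 0.75 × 818.5 = 614 kN.
Bearing: edge l_c = 48.5, r_n = 150.2 kN; interior l_c = 77, r_n = 185.8 kN; R_n = 150.2 + 1·185.8 = 335.9 kN → 252 kN.
Block shear: A_gv = 1050, A_nv = 735, A_nt = 165 mm²; R_n = min(0.6F_uA_nv, 0.6F_yA_gv) + U_bs·F_u·A_nt = 259.9 kN → 195 kN.
Block shear governs: 195 kN.

195 kN (block shear governs)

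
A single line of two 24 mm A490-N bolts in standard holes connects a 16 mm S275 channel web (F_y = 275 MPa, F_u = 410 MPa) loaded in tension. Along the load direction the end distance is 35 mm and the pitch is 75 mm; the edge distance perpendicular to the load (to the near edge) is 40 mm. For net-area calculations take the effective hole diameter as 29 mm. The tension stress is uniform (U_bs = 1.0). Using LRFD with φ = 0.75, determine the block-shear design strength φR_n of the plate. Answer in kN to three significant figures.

Shear plane L_v = 35 + 1·75 = 110 mm; A_gv = 110 × 16 = 1760 mm².
A_nv = (110 − 1.5·29) × 16 = 1064 mm².
A_nt = (40 − 0.5·29) × 16 = 408 mm².
0.6 F_u A_nv = 261.7 kN; 0.6 F_y A_gv = 290.4 kN → shear rupture governs the shear term.
R_n = 261.7 + 1.0 × 410 × 408 / 1000 = 429 kN.
Design strength φR_n = 0.75 × 429 = 322 kN.

322 kN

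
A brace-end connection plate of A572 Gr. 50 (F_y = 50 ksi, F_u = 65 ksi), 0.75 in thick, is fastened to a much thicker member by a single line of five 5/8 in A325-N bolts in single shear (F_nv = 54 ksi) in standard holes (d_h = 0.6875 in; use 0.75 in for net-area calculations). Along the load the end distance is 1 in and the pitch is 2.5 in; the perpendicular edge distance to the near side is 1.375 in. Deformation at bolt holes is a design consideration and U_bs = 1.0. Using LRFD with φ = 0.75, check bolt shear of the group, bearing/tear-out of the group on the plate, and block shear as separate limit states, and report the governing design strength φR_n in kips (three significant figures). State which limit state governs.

62.1 kips (bolt shear governs)

Bolt shear: A_b = π·0.625²/4 = 0.3068 in²; R_n = 54 × 0.3068 × 5 × 1 = 82.83 kips → 0.75 × 82.83 = 62.1 kips.
Bearing: edge l_c = 0.6562, r_n = 38.39 kips; interior l_c = 1.812, r_n = 73.12 kips; R_n = 38.39 + 4·73.12 = 330.9 kips → 248 kips.
Block shear: A_gv = 8.25, A_nv = 5.719, A_nt = 0.75 in²; R_n = min(0.6F_uA_nv, 0.6F_yA_gv) + U_bs·F_u·A_nt = 271.8 kips → 204 kips.
Bolt shear governs: 62.1 kips.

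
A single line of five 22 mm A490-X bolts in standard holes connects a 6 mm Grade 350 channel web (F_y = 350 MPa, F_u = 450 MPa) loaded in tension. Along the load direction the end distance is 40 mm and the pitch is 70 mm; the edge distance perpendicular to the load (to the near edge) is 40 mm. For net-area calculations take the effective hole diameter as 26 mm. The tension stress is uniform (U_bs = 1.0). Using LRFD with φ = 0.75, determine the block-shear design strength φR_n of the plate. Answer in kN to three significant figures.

301 kN

Shear plane L_v = 40 + 4·70 = 320 mm; A_gv = 320 × 6 = 1920 mm².
A_nv = (320 − 4.5·26) × 6 = 1218 mm².
A_nt = (40 − 0.5·26) × 6 = 162 mm².
0.6 F_u A_nv = 328.9 kN; 0.6 F_y A_gv = 403.2 kN → shear rupture governs the shear term.
R_n = 328.9 + 1.0 × 450 × 162 / 1000 = 401.8 kN.
Design strength φR_n = 0.75 × 401.8 = 301 kN.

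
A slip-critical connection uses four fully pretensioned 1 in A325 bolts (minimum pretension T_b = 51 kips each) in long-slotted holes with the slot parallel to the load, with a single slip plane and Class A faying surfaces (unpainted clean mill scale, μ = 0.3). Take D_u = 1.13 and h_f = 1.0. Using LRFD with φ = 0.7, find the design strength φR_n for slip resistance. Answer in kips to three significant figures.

R_n = μ · D_u · h_f · T_b · n_s · n_b = 0.3 × 1.13 × 1.0 × 51 × 1 × 4 = 69.16 kips.
Design strength φR_n = 0.7 × 69.16 = 48.4 kips.

48.4 kips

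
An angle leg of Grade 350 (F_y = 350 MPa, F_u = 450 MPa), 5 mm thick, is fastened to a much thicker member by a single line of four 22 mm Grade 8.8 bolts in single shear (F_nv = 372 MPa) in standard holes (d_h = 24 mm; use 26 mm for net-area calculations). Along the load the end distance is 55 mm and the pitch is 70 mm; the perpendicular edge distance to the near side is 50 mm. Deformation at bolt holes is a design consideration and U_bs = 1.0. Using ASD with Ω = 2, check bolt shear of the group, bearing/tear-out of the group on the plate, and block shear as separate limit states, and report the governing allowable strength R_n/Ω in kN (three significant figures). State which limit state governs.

Bolt shear: A_b = π·22²/4 = 380.1 mm²; R_n = 372 × 380.1 × 4 × 1 / 1000 = 565.6 kN → 565.6 / 2 = 283 kN.
Bearing: edge l_c = 43, r_n = 116.1 kN; interior l_c = 46, r_n = 118.8 kN; R_n = 116.1 + 3·118.8 = 472.5 kN → 236 kN.
Block shear: A_gv = 1325, A_nv = 870, A_nt = 185 mm²; R_n = min(0.6F_uA_nv, 0.6F_yA_gv) + U_bs·F_u·A_nt = 318.2 kN → 159 kN.
Block shear governs: 159 kN.

159 kN (block shear governs)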